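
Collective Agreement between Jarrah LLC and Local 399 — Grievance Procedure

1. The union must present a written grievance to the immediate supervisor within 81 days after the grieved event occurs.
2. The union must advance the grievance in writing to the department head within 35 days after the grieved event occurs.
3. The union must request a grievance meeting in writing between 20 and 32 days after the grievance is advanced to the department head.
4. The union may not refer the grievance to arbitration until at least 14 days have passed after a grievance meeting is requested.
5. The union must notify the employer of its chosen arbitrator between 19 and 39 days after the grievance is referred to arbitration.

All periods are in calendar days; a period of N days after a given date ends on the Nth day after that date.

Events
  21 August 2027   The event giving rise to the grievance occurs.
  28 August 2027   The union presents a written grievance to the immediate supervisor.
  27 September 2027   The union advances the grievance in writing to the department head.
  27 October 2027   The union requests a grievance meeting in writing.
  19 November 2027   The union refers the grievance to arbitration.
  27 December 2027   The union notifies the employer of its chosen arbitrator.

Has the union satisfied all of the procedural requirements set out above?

No

(1) due by 21 August 2027 + 81 days = 10 November 2027; done 28 August 2027 — timely.
(2) due by 21 August 2027 + 35 days = 25 September 2027; done 27 September 2027 — 2 days late.
No need to go further; step 2 was not satisfied.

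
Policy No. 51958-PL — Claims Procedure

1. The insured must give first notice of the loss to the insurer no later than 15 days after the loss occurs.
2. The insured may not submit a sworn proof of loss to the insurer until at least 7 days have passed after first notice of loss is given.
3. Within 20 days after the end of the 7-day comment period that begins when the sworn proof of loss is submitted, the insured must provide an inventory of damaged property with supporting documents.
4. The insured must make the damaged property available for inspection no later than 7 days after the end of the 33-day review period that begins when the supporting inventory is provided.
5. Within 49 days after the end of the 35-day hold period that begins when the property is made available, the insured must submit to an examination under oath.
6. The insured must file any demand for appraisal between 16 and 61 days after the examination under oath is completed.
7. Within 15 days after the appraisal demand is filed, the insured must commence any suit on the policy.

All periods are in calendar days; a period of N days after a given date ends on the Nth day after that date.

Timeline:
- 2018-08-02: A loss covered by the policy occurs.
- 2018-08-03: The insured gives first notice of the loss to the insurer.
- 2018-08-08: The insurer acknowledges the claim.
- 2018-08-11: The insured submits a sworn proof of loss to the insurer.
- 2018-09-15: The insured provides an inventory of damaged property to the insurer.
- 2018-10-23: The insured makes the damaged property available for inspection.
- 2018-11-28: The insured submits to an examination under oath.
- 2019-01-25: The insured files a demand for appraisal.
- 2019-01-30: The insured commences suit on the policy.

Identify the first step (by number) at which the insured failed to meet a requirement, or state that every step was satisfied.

Step 3

Step 1: 15 days after 2018-08-02 (when the loss occurs) is 2018-08-17; done 2018-08-03 — timely.
Step 2: the earliest permitted date is 7 days after 2018-08-03 (when first notice of loss is given), i.e. 2018-08-10; done 2018-08-11, after the minimum wait.
Step 3: 20 days after 2018-08-18 (end of the 7-day comment period, which began when the sworn proof of loss is submitted on 2018-08-11) is 2018-09-07; 2018-09-15 misses that deadline by 8 days.
Later steps need not be reached.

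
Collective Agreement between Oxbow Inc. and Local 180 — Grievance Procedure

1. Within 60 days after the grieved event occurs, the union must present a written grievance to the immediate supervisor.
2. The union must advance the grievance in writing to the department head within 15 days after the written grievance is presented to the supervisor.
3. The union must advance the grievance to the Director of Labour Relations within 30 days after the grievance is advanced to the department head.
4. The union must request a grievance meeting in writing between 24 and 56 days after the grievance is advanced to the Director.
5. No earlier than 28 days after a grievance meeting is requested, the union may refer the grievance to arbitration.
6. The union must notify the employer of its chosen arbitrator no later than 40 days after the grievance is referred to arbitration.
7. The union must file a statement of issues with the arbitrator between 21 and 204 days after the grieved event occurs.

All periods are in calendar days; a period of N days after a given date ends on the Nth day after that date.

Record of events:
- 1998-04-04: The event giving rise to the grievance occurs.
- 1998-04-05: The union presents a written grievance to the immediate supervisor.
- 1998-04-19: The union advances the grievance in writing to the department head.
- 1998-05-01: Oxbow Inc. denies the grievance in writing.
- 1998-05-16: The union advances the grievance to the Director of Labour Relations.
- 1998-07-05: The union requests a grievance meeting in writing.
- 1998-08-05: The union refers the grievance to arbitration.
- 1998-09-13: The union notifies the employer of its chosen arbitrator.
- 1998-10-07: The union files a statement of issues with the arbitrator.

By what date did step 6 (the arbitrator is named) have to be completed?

Step 6 runs from 1998-08-05, when the grievance is referred to arbitration. 40 days after 1998-08-05 is 1998-09-14.

1998-09-14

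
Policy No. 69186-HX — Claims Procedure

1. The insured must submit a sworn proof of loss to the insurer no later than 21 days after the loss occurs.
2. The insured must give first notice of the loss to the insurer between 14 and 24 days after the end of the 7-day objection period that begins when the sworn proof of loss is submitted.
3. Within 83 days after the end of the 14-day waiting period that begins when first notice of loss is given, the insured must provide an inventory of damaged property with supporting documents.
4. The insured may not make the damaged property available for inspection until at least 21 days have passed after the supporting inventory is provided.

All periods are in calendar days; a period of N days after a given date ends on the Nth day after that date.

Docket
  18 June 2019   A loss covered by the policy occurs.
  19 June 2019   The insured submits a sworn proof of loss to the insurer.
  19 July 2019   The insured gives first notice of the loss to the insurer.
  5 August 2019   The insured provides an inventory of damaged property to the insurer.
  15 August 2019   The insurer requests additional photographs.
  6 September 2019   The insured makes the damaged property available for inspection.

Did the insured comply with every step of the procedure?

(1) due by 18 June 2019 + 21 days = 9 July 2019; completed 19 June 2019, before the deadline.
(2) the permitted window runs from 26 June 2019 + 14 = 10 July 2019 to 26 June 2019 + 24 = 20 July 2019; done 19 July 2019 — within the window.
(3) due by 2 August 2019 + 83 days = 24 October 2019; completed 5 August 2019, before the deadline.
(4) permitted from 5 August 2019 + 21 days = 26 August 2019 onward; done 6 September 2019 — permitted.

Yes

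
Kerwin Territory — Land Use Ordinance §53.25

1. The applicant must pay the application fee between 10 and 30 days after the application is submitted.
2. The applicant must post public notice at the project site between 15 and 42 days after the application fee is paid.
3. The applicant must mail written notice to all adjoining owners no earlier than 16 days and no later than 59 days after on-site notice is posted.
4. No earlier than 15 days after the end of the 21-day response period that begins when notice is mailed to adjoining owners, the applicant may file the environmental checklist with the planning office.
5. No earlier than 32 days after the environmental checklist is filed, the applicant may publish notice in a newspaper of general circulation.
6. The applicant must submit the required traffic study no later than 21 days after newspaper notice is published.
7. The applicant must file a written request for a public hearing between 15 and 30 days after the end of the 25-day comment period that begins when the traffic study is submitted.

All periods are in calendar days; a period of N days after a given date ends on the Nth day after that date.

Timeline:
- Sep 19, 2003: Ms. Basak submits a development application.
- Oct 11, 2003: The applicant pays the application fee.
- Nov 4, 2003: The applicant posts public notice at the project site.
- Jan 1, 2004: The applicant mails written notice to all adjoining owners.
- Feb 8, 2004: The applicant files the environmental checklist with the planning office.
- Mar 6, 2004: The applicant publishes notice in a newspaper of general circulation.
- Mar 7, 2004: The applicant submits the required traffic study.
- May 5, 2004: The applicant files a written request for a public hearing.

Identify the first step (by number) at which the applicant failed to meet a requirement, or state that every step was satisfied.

Step 5

(1) the permitted window runs from Sep 19, 2003 + 10 = Sep 29, 2003 to Sep 19, 2003 + 30 = Oct 19, 2003; done Oct 11, 2003 — within the window.
(2) the permitted window runs from Oct 11, 2003 + 15 = Oct 26, 2003 to Oct 11, 2003 + 42 = Nov 22, 2003; done Nov 4, 2003, which is between those dates.
(3) the permitted window runs from Nov 4, 2003 + 16 = Nov 20, 2003 to Nov 4, 2003 + 59 = Jan 2, 2004; done Jan 1, 2004 — within the window.
(4) permitted from Jan 22, 2004 + 15 days = Feb 6, 2004 onward; Feb 8, 2004 is on or after that date.
(5) permitted from Feb 8, 2004 + 32 days = Mar 11, 2004 onward; acted on Mar 6, 2004, 5 days prematurely.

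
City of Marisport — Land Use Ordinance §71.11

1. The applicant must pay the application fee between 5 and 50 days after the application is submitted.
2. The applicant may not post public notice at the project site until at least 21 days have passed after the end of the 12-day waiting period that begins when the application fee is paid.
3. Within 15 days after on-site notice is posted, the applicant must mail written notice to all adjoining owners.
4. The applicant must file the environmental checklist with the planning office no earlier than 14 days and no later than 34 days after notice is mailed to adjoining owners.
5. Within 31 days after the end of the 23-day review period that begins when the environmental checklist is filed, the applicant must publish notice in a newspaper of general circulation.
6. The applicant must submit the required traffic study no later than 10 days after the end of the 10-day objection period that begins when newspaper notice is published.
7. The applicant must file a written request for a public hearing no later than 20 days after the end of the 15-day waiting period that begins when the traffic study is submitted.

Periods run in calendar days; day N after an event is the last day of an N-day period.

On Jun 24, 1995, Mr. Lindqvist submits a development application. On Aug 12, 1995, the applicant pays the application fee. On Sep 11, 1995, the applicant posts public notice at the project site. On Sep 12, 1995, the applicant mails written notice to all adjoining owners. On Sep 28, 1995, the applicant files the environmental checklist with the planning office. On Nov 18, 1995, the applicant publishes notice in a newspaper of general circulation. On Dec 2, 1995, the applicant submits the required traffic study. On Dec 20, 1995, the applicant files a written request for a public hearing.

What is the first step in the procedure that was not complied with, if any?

Step 1 — 5 and 50 days from Jun 24, 1995 (when the application is submitted) are Jun 29, 1995 and Aug 13, 1995 respectively; Aug 12, 1995 falls inside that range.
Step 2 — must wait 21 days from Aug 24, 1995 (end of the 12-day waiting period, which began when the application fee is paid on Aug 12, 1995), so not before Sep 14, 1995; done Sep 11, 1995 — 3 days too early.

Step 2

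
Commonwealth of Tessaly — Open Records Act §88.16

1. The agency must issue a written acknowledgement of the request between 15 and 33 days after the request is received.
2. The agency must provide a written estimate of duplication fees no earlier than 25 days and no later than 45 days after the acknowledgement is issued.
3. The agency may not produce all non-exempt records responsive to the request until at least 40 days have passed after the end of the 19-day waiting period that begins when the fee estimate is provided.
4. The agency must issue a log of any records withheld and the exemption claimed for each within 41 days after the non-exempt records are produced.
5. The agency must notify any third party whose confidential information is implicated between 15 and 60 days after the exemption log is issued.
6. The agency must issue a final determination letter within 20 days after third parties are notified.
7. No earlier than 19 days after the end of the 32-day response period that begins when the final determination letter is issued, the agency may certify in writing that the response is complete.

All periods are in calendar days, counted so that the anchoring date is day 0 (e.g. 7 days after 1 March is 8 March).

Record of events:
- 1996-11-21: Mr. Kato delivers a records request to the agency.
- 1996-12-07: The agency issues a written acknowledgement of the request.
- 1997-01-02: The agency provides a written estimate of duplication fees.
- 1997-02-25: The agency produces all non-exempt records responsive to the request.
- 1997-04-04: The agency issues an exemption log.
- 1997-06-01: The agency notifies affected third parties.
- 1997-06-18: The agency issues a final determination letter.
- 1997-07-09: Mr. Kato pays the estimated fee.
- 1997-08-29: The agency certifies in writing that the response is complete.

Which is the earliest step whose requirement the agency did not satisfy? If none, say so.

(1) the permitted window runs from 1996-11-21 + 15 = 1996-12-06 to 1996-11-21 + 33 = 1996-12-24; done 1996-12-07, which is between those dates.
(2) the permitted window runs from 1996-12-07 + 25 = 1997-01-01 to 1996-12-07 + 45 = 1997-01-21; 1997-01-02 falls inside that range.
(3) permitted from 1997-01-21 + 40 days = 1997-03-02 onward; done 1997-02-25 — 5 days too early.
Later steps need not be reached.

Step 3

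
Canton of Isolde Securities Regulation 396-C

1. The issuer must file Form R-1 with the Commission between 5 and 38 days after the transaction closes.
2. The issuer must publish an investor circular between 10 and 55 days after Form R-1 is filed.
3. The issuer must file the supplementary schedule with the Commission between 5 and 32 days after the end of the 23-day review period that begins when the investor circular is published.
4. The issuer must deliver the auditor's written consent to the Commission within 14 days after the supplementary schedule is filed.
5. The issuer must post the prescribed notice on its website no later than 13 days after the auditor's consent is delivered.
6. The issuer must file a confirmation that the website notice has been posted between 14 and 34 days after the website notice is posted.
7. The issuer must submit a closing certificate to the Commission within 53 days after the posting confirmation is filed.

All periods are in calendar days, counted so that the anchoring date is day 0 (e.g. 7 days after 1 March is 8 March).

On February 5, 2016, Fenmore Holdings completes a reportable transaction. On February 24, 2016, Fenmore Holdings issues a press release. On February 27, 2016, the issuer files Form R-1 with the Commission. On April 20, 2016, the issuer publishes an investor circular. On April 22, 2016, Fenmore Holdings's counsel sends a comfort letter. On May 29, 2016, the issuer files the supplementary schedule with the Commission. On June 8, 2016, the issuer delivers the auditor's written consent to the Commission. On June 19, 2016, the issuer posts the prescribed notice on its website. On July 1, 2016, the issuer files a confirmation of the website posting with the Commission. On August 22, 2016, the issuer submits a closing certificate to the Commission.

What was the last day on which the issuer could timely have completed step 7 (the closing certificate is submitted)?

Step 7 runs from July 1, 2016, when the posting confirmation is filed. 53 days after July 1, 2016 is August 23, 2016.

August 23, 2016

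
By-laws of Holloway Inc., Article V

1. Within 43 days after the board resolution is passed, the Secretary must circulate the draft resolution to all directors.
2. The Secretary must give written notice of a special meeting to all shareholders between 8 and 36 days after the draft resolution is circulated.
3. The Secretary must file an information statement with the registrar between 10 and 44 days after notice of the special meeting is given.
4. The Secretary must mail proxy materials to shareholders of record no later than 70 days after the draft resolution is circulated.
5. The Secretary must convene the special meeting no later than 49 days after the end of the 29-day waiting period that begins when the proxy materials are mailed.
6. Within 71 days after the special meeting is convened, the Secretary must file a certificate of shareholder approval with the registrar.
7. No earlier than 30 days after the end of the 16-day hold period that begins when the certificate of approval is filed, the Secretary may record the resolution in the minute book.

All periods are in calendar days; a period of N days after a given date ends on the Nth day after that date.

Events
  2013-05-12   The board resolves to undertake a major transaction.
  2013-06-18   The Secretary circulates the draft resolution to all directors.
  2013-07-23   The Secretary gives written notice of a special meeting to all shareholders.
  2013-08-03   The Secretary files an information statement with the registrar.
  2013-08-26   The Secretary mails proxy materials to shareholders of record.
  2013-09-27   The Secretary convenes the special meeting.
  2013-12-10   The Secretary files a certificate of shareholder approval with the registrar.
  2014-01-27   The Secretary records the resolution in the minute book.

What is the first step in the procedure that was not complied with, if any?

Step 1 — counting 43 days from 2013-05-12 (when the board resolution is passed) gives a deadline of 2013-06-24; done 2013-06-18 — timely.
Step 2 — 8 and 36 days from 2013-06-18 (when the draft resolution is circulated) are 2013-06-26 and 2013-07-24 respectively; 2013-07-23 falls inside that range.
Step 3 — 10 and 44 days from 2013-07-23 (when notice of the special meeting is given) are 2013-08-02 and 2013-09-05 respectively; done 2013-08-03 — within the window.
Step 4 — counting 70 days from 2013-06-18 (when the draft resolution is circulated) gives a deadline of 2013-08-27; 2013-08-26 is within that limit.
Step 5 — counting 49 days from 2013-09-24 (end of the 29-day waiting period, which began when the proxy materials are mailed on 2013-08-26) gives a deadline of 2013-11-12; 2013-09-27 is within that limit.
Step 6 — counting 71 days from 2013-09-27 (when the special meeting is convened) gives a deadline of 2013-12-07; done 2013-12-10 — 3 days late.
The analysis stops there.

Step 6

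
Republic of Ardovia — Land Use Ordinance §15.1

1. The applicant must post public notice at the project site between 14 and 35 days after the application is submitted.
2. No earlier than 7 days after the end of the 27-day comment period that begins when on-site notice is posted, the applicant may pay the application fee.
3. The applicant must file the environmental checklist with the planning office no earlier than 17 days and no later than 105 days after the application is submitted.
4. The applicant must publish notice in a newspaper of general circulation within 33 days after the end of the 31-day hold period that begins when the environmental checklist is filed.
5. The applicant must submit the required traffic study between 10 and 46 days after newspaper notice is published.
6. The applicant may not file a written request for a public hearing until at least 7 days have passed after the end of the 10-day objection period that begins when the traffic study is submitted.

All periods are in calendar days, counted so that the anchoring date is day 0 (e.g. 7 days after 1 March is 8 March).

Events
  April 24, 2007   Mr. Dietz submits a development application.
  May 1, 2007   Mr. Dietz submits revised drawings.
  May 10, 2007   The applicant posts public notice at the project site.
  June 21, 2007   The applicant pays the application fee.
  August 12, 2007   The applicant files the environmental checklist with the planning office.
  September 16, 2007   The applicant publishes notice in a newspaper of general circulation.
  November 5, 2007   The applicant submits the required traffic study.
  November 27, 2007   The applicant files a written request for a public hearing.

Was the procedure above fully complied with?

No

Step 1: the window is 14–35 days after April 24, 2007 (when the application is submitted), so May 8, 2007 through May 29, 2007; done May 10, 2007 — within the window.
Step 2: the earliest permitted date is 7 days after June 6, 2007 (end of the 27-day comment period, which began when on-site notice is posted on May 10, 2007), i.e. June 13, 2007; June 21, 2007 is on or after that date.
Step 3: the window is 17–105 days after April 24, 2007 (when the application is submitted), so May 11, 2007 through August 7, 2007; done August 12, 2007 — 5 days after the window closed.
The procedure was therefore not followed at step 3.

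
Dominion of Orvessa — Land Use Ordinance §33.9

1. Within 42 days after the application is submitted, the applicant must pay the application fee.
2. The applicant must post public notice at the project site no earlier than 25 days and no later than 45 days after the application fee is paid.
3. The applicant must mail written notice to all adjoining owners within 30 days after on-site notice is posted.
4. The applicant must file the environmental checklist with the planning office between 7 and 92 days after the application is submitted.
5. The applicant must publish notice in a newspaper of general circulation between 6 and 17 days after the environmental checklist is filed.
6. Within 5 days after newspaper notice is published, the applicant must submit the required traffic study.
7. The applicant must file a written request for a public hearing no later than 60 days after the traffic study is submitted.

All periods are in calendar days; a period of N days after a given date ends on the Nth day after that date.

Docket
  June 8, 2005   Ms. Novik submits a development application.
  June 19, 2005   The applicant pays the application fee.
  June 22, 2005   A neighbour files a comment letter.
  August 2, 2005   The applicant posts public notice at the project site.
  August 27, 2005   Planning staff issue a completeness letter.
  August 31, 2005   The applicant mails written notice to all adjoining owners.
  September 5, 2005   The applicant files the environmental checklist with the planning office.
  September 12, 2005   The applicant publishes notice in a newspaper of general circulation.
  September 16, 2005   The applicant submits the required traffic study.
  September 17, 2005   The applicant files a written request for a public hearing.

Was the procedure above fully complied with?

(1) due by June 8, 2005 + 42 days = July 20, 2005; done June 19, 2005 — timely.
(2) the permitted window runs from June 19, 2005 + 25 = July 14, 2005 to June 19, 2005 + 45 = August 3, 2005; done August 2, 2005 — within the window.
(3) due by August 2, 2005 + 30 days = September 1, 2005; completed August 31, 2005, before the deadline.
(4) the permitted window runs from June 8, 2005 + 7 = June 15, 2005 to June 8, 2005 + 92 = September 8, 2005; done September 5, 2005, which is between those dates.
(5) the permitted window runs from September 5, 2005 + 6 = September 11, 2005 to September 5, 2005 + 17 = September 22, 2005; done September 12, 2005 — within the window.
(6) due by September 12, 2005 + 5 days = September 17, 2005; September 16, 2005 is within that limit.
(7) due by September 16, 2005 + 60 days = November 15, 2005; done September 17, 2005 — timely.

Yes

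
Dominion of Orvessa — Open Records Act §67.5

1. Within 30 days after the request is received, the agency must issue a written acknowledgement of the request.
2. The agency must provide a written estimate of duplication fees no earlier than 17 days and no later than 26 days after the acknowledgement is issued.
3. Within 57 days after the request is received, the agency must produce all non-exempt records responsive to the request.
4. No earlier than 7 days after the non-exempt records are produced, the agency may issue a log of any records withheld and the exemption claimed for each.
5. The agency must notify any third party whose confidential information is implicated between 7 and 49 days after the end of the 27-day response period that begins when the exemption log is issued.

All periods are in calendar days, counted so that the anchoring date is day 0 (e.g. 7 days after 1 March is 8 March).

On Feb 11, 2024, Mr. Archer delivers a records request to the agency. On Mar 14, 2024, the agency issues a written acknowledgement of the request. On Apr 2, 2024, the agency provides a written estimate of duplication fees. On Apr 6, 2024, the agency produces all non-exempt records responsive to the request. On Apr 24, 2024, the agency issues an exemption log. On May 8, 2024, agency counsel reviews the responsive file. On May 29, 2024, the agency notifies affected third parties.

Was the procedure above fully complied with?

Step 1: 30 days after Feb 11, 2024 (when the request is received) is Mar 12, 2024; done Mar 14, 2024 — 2 days late.
The procedure was therefore not followed at step 1.

No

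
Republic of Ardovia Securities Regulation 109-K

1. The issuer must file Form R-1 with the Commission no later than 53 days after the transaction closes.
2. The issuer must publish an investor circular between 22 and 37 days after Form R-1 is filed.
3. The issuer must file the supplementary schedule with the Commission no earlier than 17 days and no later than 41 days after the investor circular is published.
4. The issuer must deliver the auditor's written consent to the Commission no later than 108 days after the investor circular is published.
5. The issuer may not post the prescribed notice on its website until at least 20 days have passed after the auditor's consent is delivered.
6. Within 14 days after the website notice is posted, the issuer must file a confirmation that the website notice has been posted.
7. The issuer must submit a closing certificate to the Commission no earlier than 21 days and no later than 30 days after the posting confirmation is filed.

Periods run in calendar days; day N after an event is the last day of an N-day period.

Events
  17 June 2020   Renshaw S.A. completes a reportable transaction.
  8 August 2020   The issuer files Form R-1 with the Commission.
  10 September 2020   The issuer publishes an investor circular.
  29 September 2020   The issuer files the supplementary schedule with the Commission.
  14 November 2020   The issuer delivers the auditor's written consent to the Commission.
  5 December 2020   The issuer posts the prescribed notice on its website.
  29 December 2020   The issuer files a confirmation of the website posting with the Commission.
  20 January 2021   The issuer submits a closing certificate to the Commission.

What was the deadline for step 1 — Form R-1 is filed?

9 August 2020

Step 1 runs from 17 June 2020, when the transaction closes. 53 days after 17 June 2020 is 9 August 2020.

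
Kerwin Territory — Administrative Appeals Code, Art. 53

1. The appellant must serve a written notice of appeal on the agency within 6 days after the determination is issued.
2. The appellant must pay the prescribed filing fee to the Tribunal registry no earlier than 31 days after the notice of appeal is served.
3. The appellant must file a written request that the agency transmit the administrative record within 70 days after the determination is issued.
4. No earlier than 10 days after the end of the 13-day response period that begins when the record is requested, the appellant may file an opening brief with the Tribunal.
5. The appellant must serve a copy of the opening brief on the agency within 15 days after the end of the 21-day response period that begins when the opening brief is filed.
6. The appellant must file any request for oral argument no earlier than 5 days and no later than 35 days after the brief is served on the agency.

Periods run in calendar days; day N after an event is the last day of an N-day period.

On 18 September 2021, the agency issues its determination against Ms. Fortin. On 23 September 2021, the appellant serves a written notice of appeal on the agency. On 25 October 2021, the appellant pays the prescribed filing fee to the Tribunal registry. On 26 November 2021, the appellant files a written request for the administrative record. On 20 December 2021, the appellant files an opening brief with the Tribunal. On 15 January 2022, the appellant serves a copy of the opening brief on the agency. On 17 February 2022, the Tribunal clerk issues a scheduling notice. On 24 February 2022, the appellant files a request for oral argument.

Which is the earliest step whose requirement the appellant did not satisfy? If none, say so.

Step 1: 6 days after 18 September 2021 (when the determination is issued) is 24 September 2021; done 23 September 2021 — timely.
Step 2: the earliest permitted date is 31 days after 23 September 2021 (when the notice of appeal is served), i.e. 24 October 2021; done 25 October 2021, after the minimum wait.
Step 3: 70 days after 18 September 2021 (when the determination is issued) is 27 November 2021; 26 November 2021 is within that limit.
Step 4: the earliest permitted date is 10 days after 9 December 2021 (end of the 13-day response period, which began when the record is requested on 26 November 2021), i.e. 19 December 2021; 20 December 2021 is on or after that date.
Step 5: 15 days after 10 January 2022 (end of the 21-day response period, which began when the opening brief is filed on 20 December 2021) is 25 January 2022; done 15 January 2022 — timely.
Step 6: the window is 5–35 days after 15 January 2022 (when the brief is served on the agency), so 20 January 2022 through 19 February 2022; 24 February 2022 is 5 days past the end of the window.
That is the first point of non-compliance.

Step 6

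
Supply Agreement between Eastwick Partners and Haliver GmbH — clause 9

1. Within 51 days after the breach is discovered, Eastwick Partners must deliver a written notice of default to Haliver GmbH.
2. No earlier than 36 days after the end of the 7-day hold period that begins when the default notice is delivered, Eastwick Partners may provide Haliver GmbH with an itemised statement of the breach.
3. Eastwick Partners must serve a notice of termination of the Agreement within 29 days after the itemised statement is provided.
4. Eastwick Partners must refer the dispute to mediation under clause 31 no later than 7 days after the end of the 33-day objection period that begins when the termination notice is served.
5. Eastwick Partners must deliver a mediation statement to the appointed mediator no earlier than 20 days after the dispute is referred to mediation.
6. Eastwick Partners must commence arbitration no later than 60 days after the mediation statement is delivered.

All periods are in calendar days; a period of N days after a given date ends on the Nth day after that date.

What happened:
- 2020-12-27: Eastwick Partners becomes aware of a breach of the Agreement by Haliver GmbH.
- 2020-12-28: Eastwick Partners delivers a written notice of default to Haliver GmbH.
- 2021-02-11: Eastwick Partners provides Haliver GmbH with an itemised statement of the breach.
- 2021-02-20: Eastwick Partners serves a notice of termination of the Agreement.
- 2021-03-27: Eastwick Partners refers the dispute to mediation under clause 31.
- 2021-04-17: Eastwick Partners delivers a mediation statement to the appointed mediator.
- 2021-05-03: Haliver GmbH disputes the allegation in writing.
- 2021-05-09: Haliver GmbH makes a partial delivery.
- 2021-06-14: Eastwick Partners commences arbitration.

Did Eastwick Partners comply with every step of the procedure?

Step 1 — counting 51 days from 2020-12-27 (when the breach is discovered) gives a deadline of 2021-02-16; 2020-12-28 is within that limit.
Step 2 — must wait 36 days from 2021-01-04 (end of the 7-day hold period, which began when the default notice is delivered on 2020-12-28), so not before 2021-02-09; 2021-02-11 is on or after that date.
Step 3 — counting 29 days from 2021-02-11 (when the itemised statement is provided) gives a deadline of 2021-03-12; completed 2021-02-20, before the deadline.
Step 4 — counting 7 days from 2021-03-25 (end of the 33-day objection period, which began when the termination notice is served on 2021-02-20) gives a deadline of 2021-04-01; done 2021-03-27 — timely.
Step 5 — must wait 20 days from 2021-03-27 (when the dispute is referred to mediation), so not before 2021-04-16; done 2021-04-17 — permitted.
Step 6 — counting 60 days from 2021-04-17 (when the mediation statement is delivered) gives a deadline of 2021-06-16; completed 2021-06-14, before the deadline.

Yes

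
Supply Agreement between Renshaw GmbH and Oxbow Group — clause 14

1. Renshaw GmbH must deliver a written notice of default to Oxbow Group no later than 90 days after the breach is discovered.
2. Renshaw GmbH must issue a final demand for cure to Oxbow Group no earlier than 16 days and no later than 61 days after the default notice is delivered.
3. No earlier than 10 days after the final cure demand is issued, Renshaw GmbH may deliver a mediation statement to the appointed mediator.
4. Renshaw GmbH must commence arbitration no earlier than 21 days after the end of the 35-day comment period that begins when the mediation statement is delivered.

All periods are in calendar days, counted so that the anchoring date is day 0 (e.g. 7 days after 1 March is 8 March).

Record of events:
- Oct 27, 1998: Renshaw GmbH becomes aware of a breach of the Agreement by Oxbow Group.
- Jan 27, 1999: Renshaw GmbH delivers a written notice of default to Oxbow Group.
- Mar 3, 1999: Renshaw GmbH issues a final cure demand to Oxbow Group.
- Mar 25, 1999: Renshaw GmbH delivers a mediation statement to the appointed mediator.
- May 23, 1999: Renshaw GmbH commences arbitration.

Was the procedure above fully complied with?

No

Step 1 — counting 90 days from Oct 27, 1998 (when the breach is discovered) gives a deadline of Jan 25, 1999; Jan 27, 1999 misses that deadline by 2 days.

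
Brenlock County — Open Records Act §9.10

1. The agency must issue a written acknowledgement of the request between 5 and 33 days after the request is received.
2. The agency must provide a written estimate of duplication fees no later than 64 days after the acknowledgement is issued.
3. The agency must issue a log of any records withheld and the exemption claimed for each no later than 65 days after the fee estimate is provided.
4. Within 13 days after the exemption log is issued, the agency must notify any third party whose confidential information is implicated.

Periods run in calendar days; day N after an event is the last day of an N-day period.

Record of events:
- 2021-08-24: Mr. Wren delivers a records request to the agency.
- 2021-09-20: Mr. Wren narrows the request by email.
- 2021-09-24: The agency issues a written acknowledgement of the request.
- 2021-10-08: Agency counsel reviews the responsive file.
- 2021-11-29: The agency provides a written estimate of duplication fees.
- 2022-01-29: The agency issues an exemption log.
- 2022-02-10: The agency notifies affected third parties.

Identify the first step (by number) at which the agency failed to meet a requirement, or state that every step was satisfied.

Step 2

Step 1 — 5 and 33 days from 2021-08-24 (when the request is received) are 2021-08-29 and 2021-09-26 respectively; 2021-09-24 falls inside that range.
Step 2 — counting 64 days from 2021-09-24 (when the acknowledgement is issued) gives a deadline of 2021-11-27; 2021-11-29 misses that deadline by 2 days.
Later steps need not be reached.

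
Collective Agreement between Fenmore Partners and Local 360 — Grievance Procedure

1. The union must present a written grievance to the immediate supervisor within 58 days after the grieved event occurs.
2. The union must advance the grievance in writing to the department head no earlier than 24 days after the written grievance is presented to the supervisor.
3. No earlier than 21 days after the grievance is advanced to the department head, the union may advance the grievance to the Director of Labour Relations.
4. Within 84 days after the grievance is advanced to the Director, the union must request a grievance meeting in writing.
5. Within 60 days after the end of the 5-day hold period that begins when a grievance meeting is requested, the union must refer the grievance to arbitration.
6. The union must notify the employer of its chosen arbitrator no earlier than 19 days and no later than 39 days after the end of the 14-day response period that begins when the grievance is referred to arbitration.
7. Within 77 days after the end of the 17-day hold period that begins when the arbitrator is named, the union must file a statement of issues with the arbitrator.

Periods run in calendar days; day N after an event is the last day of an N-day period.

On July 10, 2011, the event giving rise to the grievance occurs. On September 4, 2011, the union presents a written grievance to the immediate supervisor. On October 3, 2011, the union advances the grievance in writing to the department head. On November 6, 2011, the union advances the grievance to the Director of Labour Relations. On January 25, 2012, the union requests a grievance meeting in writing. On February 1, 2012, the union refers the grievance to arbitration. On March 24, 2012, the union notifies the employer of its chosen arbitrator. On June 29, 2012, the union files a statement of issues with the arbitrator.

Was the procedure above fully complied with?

No

(1) due by July 10, 2011 + 58 days = September 6, 2011; September 4, 2011 is within that limit.
(2) permitted from September 4, 2011 + 24 days = September 28, 2011 onward; October 3, 2011 is on or after that date.
(3) permitted from October 3, 2011 + 21 days = October 24, 2011 onward; November 6, 2011 is on or after that date.
(4) due by November 6, 2011 + 84 days = January 29, 2012; January 25, 2012 is within that limit.
(5) due by January 30, 2012 + 60 days = March 30, 2012; February 1, 2012 is within that limit.
(6) the permitted window runs from February 15, 2012 + 19 = March 5, 2012 to February 15, 2012 + 39 = March 25, 2012; March 24, 2012 falls inside that range.
(7) due by April 10, 2012 + 77 days = June 26, 2012; done June 29, 2012 — 3 days late.
The procedure was therefore not followed at step 7.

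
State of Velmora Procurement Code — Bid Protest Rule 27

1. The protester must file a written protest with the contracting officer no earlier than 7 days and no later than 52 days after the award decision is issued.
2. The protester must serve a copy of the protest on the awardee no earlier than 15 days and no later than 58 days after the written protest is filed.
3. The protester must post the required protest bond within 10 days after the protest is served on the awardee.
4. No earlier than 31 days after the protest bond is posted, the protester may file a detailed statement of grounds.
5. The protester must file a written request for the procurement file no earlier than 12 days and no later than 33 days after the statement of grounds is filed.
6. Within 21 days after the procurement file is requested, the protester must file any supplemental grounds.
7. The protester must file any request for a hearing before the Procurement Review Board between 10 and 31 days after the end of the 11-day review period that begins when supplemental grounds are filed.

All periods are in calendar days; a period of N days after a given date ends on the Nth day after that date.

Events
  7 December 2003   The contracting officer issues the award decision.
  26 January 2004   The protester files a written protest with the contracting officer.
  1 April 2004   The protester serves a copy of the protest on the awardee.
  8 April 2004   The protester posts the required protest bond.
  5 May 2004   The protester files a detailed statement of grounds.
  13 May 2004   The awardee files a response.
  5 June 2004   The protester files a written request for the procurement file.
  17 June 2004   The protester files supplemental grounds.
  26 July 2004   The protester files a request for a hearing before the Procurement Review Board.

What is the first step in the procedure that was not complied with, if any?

(1) the permitted window runs from 7 December 2003 + 7 = 14 December 2003 to 7 December 2003 + 52 = 28 January 2004; done 26 January 2004, which is between those dates.
(2) the permitted window runs from 26 January 2004 + 15 = 10 February 2004 to 26 January 2004 + 58 = 24 March 2004; done 1 April 2004 — 8 days after the window closed.
Later steps need not be reached.

Step 2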